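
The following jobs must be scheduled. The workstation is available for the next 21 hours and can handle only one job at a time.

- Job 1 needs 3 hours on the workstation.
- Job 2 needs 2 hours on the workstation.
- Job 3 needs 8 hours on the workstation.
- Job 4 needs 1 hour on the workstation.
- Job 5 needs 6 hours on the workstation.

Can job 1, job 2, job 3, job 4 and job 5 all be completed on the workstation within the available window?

Yes

Running back to back, the jobs need 3 + 2 + 8 + 1 + 6 = 20 hours on the workstation.
Since 20 ≤ 21, they fit within the window.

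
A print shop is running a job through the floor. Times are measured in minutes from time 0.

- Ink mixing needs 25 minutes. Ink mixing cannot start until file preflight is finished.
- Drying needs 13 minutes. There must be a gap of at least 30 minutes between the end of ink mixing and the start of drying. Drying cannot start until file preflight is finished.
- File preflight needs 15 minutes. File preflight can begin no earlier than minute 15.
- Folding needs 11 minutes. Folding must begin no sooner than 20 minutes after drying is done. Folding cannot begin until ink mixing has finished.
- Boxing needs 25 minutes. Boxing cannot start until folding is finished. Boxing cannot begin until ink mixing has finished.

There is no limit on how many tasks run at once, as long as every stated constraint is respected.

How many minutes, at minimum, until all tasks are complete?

File preflight cannot begin until its own release at minute 15. It runs from minute 15 to 15 + 15 = minute 30.
Ink mixing cannot begin until file preflight (finishes minute 30). It runs from minute 30 to 30 + 25 = minute 55.
Drying needs all of ink mixing (finishes minute 55, plus 30-minute gap → minute 85); file preflight (finishes minute 30). That puts its earliest start at minute 85; it finishes at 85 + 13 = minute 98.
For folding: drying (finishes minute 98, plus 20-minute gap → minute 118); ink mixing (finishes minute 55). Taking the maximum gives a start of minute 118, and it finishes at 118 + 11 = minute 129.
Boxing has to wait for folding (finishes minute 129); ink mixing (finishes minute 55). The latest of these is minute 129, so boxing runs minute 129 to 129 + 25 = minute 154.
All tasks are finished once the last one completes. Finish times: File preflight at 30, Ink mixing at 55, Drying at 98, Folding at 129, Boxing at 154. The latest is minute 154.

154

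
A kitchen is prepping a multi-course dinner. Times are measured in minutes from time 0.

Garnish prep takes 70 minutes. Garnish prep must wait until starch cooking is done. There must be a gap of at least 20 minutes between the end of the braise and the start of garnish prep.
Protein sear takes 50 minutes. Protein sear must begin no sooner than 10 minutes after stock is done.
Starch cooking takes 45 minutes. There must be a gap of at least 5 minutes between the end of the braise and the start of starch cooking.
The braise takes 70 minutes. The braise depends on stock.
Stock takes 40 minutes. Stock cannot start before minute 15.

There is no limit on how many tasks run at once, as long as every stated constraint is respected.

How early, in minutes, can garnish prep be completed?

245

Stock waits on its own release at minute 15, so it starts at minute 15 and finishes at 15 + 40 = minute 55.
The braise cannot begin until stock (finishes minute 55). It runs from minute 55 to 55 + 70 = minute 125.
Starch cooking waits on the braise (finishes minute 125, plus 5-minute gap → minute 130), so it starts at minute 130 and finishes at 130 + 45 = minute 175.
Garnish prep needs all of starch cooking (finishes minute 175); the braise (finishes minute 125, plus 20-minute gap → minute 145). That puts its earliest start at minute 175; it finishes at 175 + 70 = minute 245.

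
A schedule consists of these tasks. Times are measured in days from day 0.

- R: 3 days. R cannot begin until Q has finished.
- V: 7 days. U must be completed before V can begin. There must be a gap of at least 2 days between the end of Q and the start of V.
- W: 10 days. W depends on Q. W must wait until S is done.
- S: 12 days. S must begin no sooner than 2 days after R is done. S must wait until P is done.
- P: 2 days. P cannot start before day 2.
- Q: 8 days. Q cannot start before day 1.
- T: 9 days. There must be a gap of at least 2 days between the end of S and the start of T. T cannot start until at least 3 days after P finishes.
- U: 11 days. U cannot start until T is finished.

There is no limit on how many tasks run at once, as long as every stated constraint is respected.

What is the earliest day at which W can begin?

Q waits on its own release at day 1, so it starts at day 1 and finishes at 1 + 8 = day 9.
R cannot begin until Q (finishes day 9). It runs from day 9 to 9 + 3 = day 12.
P waits on its own release at day 2, so it starts at day 2 and finishes at 2 + 2 = day 4.
S cannot start until R (finishes day 12, plus 2-day gap → day 14); P (finishes day 4). The controlling bound is day 14, so S finishes at 14 + 12 = day 26.
W waits on Q (finishes day 9); S (finishes day 26). The latest of these is day 26, which is the earliest W can start.

26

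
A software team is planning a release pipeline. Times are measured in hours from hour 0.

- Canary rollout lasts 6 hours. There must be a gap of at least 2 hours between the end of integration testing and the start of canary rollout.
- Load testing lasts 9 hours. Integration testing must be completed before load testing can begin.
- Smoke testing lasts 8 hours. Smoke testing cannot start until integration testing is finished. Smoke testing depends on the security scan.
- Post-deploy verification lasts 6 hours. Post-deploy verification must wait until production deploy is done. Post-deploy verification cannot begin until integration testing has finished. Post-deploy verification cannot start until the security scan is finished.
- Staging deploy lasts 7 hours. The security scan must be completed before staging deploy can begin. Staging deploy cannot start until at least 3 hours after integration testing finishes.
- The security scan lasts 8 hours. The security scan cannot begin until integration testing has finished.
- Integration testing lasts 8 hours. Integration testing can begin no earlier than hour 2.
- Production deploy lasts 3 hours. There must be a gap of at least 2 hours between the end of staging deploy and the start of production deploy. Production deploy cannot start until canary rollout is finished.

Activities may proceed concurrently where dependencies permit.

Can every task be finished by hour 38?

Yes

After its own release at hour 2, integration testing can start at hour 2 and finishes at hour 10.
Load testing cannot begin until integration testing (finishes hour 10). It runs from hour 10 to 10 + 9 = hour 19.
Canary rollout waits on integration testing (finishes hour 10, plus 2-hour gap → hour 12), so it starts at hour 12 and finishes at 12 + 6 = hour 18.
After integration testing (finishes hour 10), the security scan can start at hour 10 and finishes at hour 18.
Smoke testing has to wait for integration testing (finishes hour 10); the security scan (finishes hour 18). The latest of these is hour 18, so smoke testing runs hour 18 to 18 + 8 = hour 26.
Staging deploy needs all of the security scan (finishes hour 18); integration testing (finishes hour 10, plus 3-hour gap → hour 13). That puts its earliest start at hour 18; it finishes at 18 + 7 = hour 25.
Production deploy cannot start until staging deploy (finishes hour 25, plus 2-hour gap → hour 27); canary rollout (finishes hour 18). The controlling bound is hour 27, so production deploy finishes at 27 + 3 = hour 30.
Post-deploy verification cannot start until production deploy (finishes hour 30); integration testing (finishes hour 10); the security scan (finishes hour 18). The controlling bound is hour 30, so post-deploy verification finishes at 30 + 6 = hour 36.
Every task is finished by hour 36, which is no later than the deadline of 38, so the schedule is feasible.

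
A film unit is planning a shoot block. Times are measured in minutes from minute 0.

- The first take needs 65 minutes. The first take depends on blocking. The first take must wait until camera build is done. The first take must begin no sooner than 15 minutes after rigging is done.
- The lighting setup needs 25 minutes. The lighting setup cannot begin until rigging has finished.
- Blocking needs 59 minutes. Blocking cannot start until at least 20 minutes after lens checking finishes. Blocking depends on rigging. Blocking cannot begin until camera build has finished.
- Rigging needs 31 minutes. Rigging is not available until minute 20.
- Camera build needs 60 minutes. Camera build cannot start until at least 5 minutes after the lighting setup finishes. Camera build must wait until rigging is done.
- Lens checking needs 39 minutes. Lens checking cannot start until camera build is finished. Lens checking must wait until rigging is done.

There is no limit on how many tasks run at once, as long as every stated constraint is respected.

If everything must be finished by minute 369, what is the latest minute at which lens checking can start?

To finish by minute 369, the first take (duration 65) must start no later than minute 304.
Blocking feeds into the first take (must start by minute 304); so blocking must finish by minute 304 and therefore start by minute 245.
Lens checking has to be done before blocking (must start by minute 245, minus 20-minute gap → minute 225). That means finishing by minute 225, i.e. starting by 225 − 39 = minute 186.

186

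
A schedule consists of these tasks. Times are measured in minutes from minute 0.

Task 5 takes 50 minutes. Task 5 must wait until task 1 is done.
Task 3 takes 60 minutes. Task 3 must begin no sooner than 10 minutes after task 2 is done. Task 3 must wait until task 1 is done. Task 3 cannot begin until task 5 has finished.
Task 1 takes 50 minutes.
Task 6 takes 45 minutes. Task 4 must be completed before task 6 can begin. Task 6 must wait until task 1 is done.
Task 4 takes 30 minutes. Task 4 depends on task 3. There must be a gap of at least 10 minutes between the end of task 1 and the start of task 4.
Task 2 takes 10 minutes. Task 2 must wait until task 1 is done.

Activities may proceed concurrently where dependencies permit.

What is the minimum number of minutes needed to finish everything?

Nothing blocks task 1, so it runs from minute 0 to minute 50.
Task 5 waits on task 1 (finishes minute 50), so it starts at minute 50 and finishes at 50 + 50 = minute 100.
Task 2 waits on task 1 (finishes minute 50), so it starts at minute 50 and finishes at 50 + 10 = minute 60.
Task 3 cannot start until task 2 (finishes minute 60, plus 10-minute gap → minute 70); task 1 (finishes minute 50); task 5 (finishes minute 100). The controlling bound is minute 100, so task 3 finishes at 100 + 60 = minute 160.
Task 4 needs all of task 3 (finishes minute 160); task 1 (finishes minute 50, plus 10-minute gap → minute 60). That puts its earliest start at minute 160; it finishes at 160 + 30 = minute 190.
For task 6: task 4 (finishes minute 190); task 1 (finishes minute 50). Taking the maximum gives a start of minute 190, and it finishes at 190 + 45 = minute 235.
All tasks are finished once the last one completes. Finish times: Task 1 at 50, Task 2 at 60, Task 3 at 160, Task 4 at 190, Task 5 at 100, Task 6 at 235. The latest is minute 235.

235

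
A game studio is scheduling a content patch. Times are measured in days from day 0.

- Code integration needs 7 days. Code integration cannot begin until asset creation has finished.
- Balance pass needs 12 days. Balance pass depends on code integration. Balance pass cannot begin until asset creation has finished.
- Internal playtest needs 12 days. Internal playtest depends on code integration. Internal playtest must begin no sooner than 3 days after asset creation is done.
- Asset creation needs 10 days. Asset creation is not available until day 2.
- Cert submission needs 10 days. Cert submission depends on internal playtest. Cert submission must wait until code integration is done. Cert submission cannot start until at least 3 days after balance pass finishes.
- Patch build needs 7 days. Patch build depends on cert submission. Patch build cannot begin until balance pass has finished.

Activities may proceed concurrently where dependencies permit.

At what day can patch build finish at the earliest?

51

Asset creation cannot begin until its own release at day 2. It runs from day 2 to 2 + 10 = day 12.
After asset creation (finishes day 12), code integration can start at day 12 and finishes at day 19.
For balance pass: code integration (finishes day 19); asset creation (finishes day 12). Taking the maximum gives a start of day 19, and it finishes at 19 + 12 = day 31.
For internal playtest: code integration (finishes day 19); asset creation (finishes day 12, plus 3-day gap → day 15). Taking the maximum gives a start of day 19, and it finishes at 19 + 12 = day 31.
Cert submission cannot start until internal playtest (finishes day 31); code integration (finishes day 19); balance pass (finishes day 31, plus 3-day gap → day 34). The controlling bound is day 34, so cert submission finishes at 34 + 10 = day 44.
For patch build: cert submission (finishes day 44); balance pass (finishes day 31). Taking the maximum gives a start of day 44, and it finishes at 44 + 7 = day 51.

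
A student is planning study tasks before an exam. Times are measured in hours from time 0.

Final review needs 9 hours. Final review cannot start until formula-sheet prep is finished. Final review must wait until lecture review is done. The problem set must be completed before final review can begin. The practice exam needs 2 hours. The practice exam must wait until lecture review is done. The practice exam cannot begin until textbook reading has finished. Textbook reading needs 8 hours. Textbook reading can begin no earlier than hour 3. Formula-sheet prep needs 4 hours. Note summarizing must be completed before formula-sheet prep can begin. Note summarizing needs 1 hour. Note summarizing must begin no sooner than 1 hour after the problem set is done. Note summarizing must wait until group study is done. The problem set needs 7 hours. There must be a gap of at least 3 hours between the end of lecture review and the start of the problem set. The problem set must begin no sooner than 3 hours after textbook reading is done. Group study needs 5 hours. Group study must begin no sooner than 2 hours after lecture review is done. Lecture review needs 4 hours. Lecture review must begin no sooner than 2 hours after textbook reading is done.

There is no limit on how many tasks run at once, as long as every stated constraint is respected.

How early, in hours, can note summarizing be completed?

29

After its own release at hour 3, textbook reading can start at hour 3 and finishes at hour 11.
Lecture review waits on textbook reading (finishes hour 11, plus 2-hour gap → hour 13), so it starts at hour 13 and finishes at 13 + 4 = hour 17.
Group study cannot begin until lecture review (finishes hour 17, plus 2-hour gap → hour 19). It runs from hour 19 to 19 + 5 = hour 24.
The problem set needs all of lecture review (finishes hour 17, plus 3-hour gap → hour 20); textbook reading (finishes hour 11, plus 3-hour gap → hour 14). That puts its earliest start at hour 20; it finishes at 20 + 7 = hour 27.
For note summarizing: the problem set (finishes hour 27, plus 1-hour gap → hour 28); group study (finishes hour 24). Taking the maximum gives a start of hour 28, and it finishes at 28 + 1 = hour 29.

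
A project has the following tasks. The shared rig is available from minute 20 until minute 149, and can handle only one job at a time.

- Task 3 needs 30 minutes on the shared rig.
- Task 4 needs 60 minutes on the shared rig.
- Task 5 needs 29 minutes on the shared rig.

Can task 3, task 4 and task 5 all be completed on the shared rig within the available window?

The shared rig window is 149 − 20 = 129 minutes.
Running back to back, the jobs need 30 + 60 + 29 = 119 minutes on the shared rig.
Since 119 ≤ 129, they fit within the window.

Yes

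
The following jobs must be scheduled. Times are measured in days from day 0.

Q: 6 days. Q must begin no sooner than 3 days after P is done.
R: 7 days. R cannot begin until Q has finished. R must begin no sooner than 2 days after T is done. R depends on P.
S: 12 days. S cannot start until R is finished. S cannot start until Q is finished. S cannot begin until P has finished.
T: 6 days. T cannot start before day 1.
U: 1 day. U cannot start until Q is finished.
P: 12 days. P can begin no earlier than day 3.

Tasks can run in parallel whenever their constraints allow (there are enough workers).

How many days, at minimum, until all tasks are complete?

T cannot begin until its own release at day 1. It runs from day 1 to 1 + 6 = day 7.
After its own release at day 3, P can start at day 3 and finishes at day 15.
Q waits on P (finishes day 15, plus 3-day gap → day 18), so it starts at day 18 and finishes at 18 + 6 = day 24.
U waits on Q (finishes day 24), so it starts at day 24 and finishes at 24 + 1 = day 25.
R has to wait for Q (finishes day 24); T (finishes day 7, plus 2-day gap → day 9); P (finishes day 15). The latest of these is day 24, so R runs day 24 to 24 + 7 = day 31.
S needs all of R (finishes day 31); Q (finishes day 24); P (finishes day 15). That puts its earliest start at day 31; it finishes at 31 + 12 = day 43.
All tasks are finished once the last one completes. Finish times: P at 15, Q at 24, R at 31, S at 43, T at 7, U at 25. The latest is day 43.

43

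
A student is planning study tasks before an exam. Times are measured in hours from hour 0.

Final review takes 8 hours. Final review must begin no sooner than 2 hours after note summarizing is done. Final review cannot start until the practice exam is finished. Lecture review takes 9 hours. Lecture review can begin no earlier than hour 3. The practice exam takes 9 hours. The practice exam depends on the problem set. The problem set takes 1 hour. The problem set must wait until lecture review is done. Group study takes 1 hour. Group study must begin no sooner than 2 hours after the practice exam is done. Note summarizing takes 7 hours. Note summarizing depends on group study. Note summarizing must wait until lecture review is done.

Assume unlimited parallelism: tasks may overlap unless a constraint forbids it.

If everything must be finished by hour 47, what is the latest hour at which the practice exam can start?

Nothing follows final review; the deadline of hour 47 is its only limit. It must start by 47 − 8 = hour 39.
Note summarizing feeds into final review (must start by hour 39, minus 2-hour gap → hour 37); so note summarizing must finish by hour 37 and therefore start by hour 30.
Group study has to be done before note summarizing (must start by hour 30). That means finishing by hour 30, i.e. starting by 30 − 1 = hour 29.
The practice exam has several dependents: group study (must start by hour 29, minus 2-hour gap → hour 27); final review (must start by hour 39). The earliest of those limits is hour 27, so the practice exam must start by 27 − 9 = hour 18.

18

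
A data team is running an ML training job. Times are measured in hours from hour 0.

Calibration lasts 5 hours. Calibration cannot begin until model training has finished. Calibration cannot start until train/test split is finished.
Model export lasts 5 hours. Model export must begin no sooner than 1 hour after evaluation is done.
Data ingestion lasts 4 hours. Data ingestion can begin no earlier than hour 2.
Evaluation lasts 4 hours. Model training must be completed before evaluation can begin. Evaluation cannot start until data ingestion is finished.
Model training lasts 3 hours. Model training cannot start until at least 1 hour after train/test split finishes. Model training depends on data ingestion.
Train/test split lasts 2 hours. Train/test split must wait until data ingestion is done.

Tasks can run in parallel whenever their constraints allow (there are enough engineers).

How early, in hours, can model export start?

17

Data ingestion waits on its own release at hour 2, so it starts at hour 2 and finishes at 2 + 4 = hour 6.
Train/test split waits on data ingestion (finishes hour 6), so it starts at hour 6 and finishes at 6 + 2 = hour 8.
Model training cannot start until train/test split (finishes hour 8, plus 1-hour gap → hour 9); data ingestion (finishes hour 6). The controlling bound is hour 9, so model training finishes at 9 + 3 = hour 12.
Evaluation has to wait for model training (finishes hour 12); data ingestion (finishes hour 6). The latest of these is hour 12, so evaluation runs hour 12 to 12 + 4 = hour 16.
Model export waits on evaluation (finishes hour 16, plus 1-hour gap → hour 17), so the earliest it can start is hour 17.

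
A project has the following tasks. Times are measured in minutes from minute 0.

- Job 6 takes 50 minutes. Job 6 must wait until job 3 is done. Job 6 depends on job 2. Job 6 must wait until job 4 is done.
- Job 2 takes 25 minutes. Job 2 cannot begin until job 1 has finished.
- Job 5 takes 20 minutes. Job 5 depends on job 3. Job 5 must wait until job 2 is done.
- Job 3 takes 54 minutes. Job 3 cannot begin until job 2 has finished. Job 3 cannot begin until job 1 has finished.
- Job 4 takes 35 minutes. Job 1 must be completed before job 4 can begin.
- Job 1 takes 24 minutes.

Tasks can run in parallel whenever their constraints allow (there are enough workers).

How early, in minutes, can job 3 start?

Job 1 has no prerequisites, so it starts at minute 0 and finishes at minute 24.
Job 2 waits on job 1 (finishes minute 24), so it starts at minute 24 and finishes at 24 + 25 = minute 49.
Job 3 waits on job 2 (finishes minute 49); job 1 (finishes minute 24). The latest of these is minute 49, which is the earliest job 3 can start.

49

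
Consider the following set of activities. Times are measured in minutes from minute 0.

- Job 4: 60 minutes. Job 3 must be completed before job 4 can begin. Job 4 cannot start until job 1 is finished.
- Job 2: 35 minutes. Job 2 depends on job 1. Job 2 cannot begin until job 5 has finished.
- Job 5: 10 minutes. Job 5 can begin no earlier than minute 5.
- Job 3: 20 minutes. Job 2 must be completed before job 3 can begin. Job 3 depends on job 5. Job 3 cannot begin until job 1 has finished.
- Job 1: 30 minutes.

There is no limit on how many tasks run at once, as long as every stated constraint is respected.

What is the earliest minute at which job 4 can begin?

85

Job 5 waits on its own release at minute 5, so it starts at minute 5 and finishes at 5 + 10 = minute 15.
Job 1 has no prerequisites, so it starts at minute 0 and finishes at minute 30.
Job 2 needs all of job 1 (finishes minute 30); job 5 (finishes minute 15). That puts its earliest start at minute 30; it finishes at 30 + 35 = minute 65.
Job 3 cannot start until job 2 (finishes minute 65); job 5 (finishes minute 15); job 1 (finishes minute 30). The controlling bound is minute 65, so job 3 finishes at 65 + 20 = minute 85.
Job 4 waits on job 3 (finishes minute 85); job 1 (finishes minute 30). The latest of these is minute 85, which is the earliest job 4 can start.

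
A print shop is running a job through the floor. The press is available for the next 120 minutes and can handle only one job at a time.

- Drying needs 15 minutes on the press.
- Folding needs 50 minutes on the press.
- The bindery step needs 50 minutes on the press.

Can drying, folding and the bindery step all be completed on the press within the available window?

Yes

Running back to back, the jobs need 15 + 50 + 50 = 115 minutes on the press.
Since 115 ≤ 120, they fit within the window.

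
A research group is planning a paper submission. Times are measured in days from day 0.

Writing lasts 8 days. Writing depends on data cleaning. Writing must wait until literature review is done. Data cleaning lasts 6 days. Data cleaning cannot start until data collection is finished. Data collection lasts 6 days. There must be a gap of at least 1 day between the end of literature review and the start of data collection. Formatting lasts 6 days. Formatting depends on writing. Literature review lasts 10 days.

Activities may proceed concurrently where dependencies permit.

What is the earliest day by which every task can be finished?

37

Nothing blocks literature review, so it runs from day 0 to day 10.
Data collection cannot begin until literature review (finishes day 10, plus 1-day gap → day 11). It runs from day 11 to 11 + 6 = day 17.
After data collection (finishes day 17), data cleaning can start at day 17 and finishes at day 23.
Writing cannot start until data cleaning (finishes day 23); literature review (finishes day 10). The controlling bound is day 23, so writing finishes at 23 + 8 = day 31.
After writing (finishes day 31), formatting can start at day 31 and finishes at day 37.
All tasks are finished once the last one completes. Finish times: Literature review at 10, Data collection at 17, Data cleaning at 23, Writing at 31, Formatting at 37. The latest is day 37.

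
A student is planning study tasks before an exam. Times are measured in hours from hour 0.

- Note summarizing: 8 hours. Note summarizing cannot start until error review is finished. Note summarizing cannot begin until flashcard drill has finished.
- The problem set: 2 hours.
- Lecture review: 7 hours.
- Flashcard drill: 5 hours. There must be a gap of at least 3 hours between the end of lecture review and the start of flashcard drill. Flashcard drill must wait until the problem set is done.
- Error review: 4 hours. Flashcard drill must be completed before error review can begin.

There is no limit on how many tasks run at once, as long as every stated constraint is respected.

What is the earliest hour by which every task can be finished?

Nothing blocks the problem set, so it runs from hour 0 to hour 2.
Nothing blocks lecture review, so it runs from hour 0 to hour 7.
For flashcard drill: lecture review (finishes hour 7, plus 3-hour gap → hour 10); the problem set (finishes hour 2). Taking the maximum gives a start of hour 10, and it finishes at 10 + 5 = hour 15.
Error review cannot begin until flashcard drill (finishes hour 15). It runs from hour 15 to 15 + 4 = hour 19.
Note summarizing cannot start until error review (finishes hour 19); flashcard drill (finishes hour 15). The controlling bound is hour 19, so note summarizing finishes at 19 + 8 = hour 27.
All tasks are finished once the last one completes. Finish times: Lecture review at 7, The problem set at 2, Flashcard drill at 15, Error review at 19, Note summarizing at 27. The latest is hour 27.

27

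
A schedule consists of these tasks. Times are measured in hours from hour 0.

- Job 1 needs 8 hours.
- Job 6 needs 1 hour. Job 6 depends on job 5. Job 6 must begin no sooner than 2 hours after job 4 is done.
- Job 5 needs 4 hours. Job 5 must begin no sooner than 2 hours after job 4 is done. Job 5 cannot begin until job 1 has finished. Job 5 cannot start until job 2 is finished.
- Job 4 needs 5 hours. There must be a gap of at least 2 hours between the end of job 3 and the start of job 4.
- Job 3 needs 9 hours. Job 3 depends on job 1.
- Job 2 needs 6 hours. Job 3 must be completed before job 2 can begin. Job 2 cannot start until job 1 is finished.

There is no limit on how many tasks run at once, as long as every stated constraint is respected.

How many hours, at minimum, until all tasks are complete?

31

Nothing blocks job 1, so it runs from hour 0 to hour 8.
Job 3 waits on job 1 (finishes hour 8), so it starts at hour 8 and finishes at 8 + 9 = hour 17.
Job 4 waits on job 3 (finishes hour 17, plus 2-hour gap → hour 19), so it starts at hour 19 and finishes at 19 + 5 = hour 24.
Job 2 needs all of job 3 (finishes hour 17); job 1 (finishes hour 8). That puts its earliest start at hour 17; it finishes at 17 + 6 = hour 23.
Job 5 has to wait for job 4 (finishes hour 24, plus 2-hour gap → hour 26); job 1 (finishes hour 8); job 2 (finishes hour 23). The latest of these is hour 26, so job 5 runs hour 26 to 26 + 4 = hour 30.
Job 6 has to wait for job 5 (finishes hour 30); job 4 (finishes hour 24, plus 2-hour gap → hour 26). The latest of these is hour 30, so job 6 runs hour 30 to 30 + 1 = hour 31.
All tasks are finished once the last one completes. Finish times: Job 1 at 8, Job 2 at 23, Job 3 at 17, Job 4 at 24, Job 5 at 30, Job 6 at 31. The latest is hour 31.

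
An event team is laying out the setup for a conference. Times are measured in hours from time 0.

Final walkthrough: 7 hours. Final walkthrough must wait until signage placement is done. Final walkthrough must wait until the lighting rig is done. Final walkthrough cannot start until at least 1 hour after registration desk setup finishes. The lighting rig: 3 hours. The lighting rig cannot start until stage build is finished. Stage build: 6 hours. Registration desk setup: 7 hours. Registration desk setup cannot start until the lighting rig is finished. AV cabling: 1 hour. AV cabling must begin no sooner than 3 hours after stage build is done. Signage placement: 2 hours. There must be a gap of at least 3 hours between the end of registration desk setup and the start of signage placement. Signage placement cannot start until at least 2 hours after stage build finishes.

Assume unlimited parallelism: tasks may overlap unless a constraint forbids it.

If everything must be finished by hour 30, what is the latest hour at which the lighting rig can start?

To finish by hour 30, final walkthrough (duration 7) must start no later than hour 23.
Signage placement feeds into final walkthrough (must start by hour 23); so signage placement must finish by hour 23 and therefore start by hour 21.
Registration desk setup must finish in time for signage placement (must start by hour 21, minus 3-hour gap → hour 18); final walkthrough (must start by hour 23, minus 1-hour gap → hour 22). The tightest is hour 18, so registration desk setup must start by 18 − 7 = hour 11.
The lighting rig feeds registration desk setup (must start by hour 11); final walkthrough (must start by hour 23). Taking the minimum, the lighting rig must finish by hour 11 and start by 11 − 3 = hour 8.

8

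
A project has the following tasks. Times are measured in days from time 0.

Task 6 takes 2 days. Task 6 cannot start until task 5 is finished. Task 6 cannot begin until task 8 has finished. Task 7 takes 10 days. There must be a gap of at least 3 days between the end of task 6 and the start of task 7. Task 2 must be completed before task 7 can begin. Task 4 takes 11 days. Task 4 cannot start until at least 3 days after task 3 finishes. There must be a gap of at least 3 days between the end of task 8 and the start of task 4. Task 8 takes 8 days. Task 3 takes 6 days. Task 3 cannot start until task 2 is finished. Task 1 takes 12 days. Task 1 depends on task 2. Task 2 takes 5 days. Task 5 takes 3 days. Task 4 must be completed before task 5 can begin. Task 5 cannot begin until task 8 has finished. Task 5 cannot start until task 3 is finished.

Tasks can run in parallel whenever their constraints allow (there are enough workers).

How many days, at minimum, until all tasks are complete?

Task 8 can start immediately at day 0; it finishes at day 8.
Task 2 can start immediately at day 0; it finishes at day 5.
After task 2 (finishes day 5), task 3 can start at day 5 and finishes at day 11.
Task 4 cannot start until task 3 (finishes day 11, plus 3-day gap → day 14); task 8 (finishes day 8, plus 3-day gap → day 11). The controlling bound is day 14, so task 4 finishes at 14 + 11 = day 25.
Task 5 needs all of task 4 (finishes day 25); task 8 (finishes day 8); task 3 (finishes day 11). That puts its earliest start at day 25; it finishes at 25 + 3 = day 28.
For task 6: task 5 (finishes day 28); task 8 (finishes day 8). Taking the maximum gives a start of day 28, and it finishes at 28 + 2 = day 30.
Task 7 has to wait for task 6 (finishes day 30, plus 3-day gap → day 33); task 2 (finishes day 5). The latest of these is day 33, so task 7 runs day 33 to 33 + 10 = day 43.
After task 2 (finishes day 5), task 1 can start at day 5 and finishes at day 17.
All tasks are finished once the last one completes. Finish times: Task 1 at 17, Task 2 at 5, Task 3 at 11, Task 4 at 25, Task 5 at 28, Task 6 at 30, Task 7 at 43, Task 8 at 8. The latest is day 43.

43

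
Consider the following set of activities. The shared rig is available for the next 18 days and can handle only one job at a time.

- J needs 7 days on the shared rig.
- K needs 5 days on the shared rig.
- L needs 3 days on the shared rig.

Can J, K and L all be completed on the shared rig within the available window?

Yes

Running back to back, the jobs need 7 + 5 + 3 = 15 days on the shared rig.
Since 15 ≤ 18, they fit within the window.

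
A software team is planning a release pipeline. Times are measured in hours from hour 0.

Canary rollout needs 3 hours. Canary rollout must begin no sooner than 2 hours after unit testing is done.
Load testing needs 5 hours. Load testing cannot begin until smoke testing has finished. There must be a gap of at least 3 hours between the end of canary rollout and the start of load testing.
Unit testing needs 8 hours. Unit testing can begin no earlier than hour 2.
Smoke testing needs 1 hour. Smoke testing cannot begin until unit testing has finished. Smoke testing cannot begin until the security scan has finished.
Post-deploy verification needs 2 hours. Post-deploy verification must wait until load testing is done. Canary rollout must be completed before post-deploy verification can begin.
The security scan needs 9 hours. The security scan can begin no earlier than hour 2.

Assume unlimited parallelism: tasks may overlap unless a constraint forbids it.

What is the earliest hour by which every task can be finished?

25

After its own release at hour 2, the security scan can start at hour 2 and finishes at hour 11.
Unit testing waits on its own release at hour 2, so it starts at hour 2 and finishes at 2 + 8 = hour 10.
Canary rollout waits on unit testing (finishes hour 10, plus 2-hour gap → hour 12), so it starts at hour 12 and finishes at 12 + 3 = hour 15.
For smoke testing: unit testing (finishes hour 10); the security scan (finishes hour 11). Taking the maximum gives a start of hour 11, and it finishes at 11 + 1 = hour 12.
Load testing needs all of smoke testing (finishes hour 12); canary rollout (finishes hour 15, plus 3-hour gap → hour 18). That puts its earliest start at hour 18; it finishes at 18 + 5 = hour 23.
Post-deploy verification has to wait for load testing (finishes hour 23); canary rollout (finishes hour 15). The latest of these is hour 23, so post-deploy verification runs hour 23 to 23 + 2 = hour 25.
All tasks are finished once the last one completes. Finish times: Unit testing at 10, The security scan at 11, Smoke testing at 12, Canary rollout at 15, Load testing at 23, Post-deploy verification at 25. The latest is hour 25.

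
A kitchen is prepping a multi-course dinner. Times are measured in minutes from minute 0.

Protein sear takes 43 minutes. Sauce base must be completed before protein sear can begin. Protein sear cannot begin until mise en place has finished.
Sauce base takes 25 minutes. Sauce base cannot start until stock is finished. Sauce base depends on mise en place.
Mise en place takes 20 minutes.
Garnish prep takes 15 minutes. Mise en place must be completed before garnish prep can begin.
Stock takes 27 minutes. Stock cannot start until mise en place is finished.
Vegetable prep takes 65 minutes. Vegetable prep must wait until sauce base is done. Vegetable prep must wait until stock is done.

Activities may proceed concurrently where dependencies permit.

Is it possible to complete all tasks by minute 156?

Yes

Mise en place has no prerequisites, so it starts at minute 0 and finishes at minute 20.
Garnish prep cannot begin until mise en place (finishes minute 20). It runs from minute 20 to 20 + 15 = minute 35.
After mise en place (finishes minute 20), stock can start at minute 20 and finishes at minute 47.
For sauce base: stock (finishes minute 47); mise en place (finishes minute 20). Taking the maximum gives a start of minute 47, and it finishes at 47 + 25 = minute 72.
For vegetable prep: sauce base (finishes minute 72); stock (finishes minute 47). Taking the maximum gives a start of minute 72, and it finishes at 72 + 65 = minute 137.
For protein sear: sauce base (finishes minute 72); mise en place (finishes minute 20). Taking the maximum gives a start of minute 72, and it finishes at 72 + 43 = minute 115.
Every task is finished by minute 137, which is no later than the deadline of 156, so the schedule is feasible.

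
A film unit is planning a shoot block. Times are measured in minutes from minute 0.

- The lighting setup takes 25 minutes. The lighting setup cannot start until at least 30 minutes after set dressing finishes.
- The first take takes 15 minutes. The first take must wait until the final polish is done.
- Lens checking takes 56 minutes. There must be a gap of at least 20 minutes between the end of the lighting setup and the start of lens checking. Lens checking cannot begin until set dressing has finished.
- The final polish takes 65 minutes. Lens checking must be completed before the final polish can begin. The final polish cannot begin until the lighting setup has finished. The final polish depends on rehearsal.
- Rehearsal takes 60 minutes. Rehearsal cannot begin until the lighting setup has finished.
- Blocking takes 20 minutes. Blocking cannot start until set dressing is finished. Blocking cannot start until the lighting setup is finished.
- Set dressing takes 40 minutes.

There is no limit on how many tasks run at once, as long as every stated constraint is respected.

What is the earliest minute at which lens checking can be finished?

171

Nothing blocks set dressing, so it runs from minute 0 to minute 40.
After set dressing (finishes minute 40, plus 30-minute gap → minute 70), the lighting setup can start at minute 70 and finishes at minute 95.
Lens checking has to wait for the lighting setup (finishes minute 95, plus 20-minute gap → minute 115); set dressing (finishes minute 40). The latest of these is minute 115, so lens checking runs minute 115 to 115 + 56 = minute 171.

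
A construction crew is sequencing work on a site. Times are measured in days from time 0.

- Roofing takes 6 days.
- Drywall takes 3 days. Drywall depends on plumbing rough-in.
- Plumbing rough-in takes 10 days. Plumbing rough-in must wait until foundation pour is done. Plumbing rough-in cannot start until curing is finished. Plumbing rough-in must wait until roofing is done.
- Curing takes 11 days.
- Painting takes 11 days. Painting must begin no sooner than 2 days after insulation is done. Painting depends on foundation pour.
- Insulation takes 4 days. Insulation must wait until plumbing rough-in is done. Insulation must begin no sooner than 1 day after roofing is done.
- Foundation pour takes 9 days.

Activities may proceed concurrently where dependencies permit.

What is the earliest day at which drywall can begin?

Nothing blocks roofing, so it runs from day 0 to day 6.
Curing can start immediately at day 0; it finishes at day 11.
Foundation pour can start immediately at day 0; it finishes at day 9.
Plumbing rough-in has to wait for foundation pour (finishes day 9); curing (finishes day 11); roofing (finishes day 6). The latest of these is day 11, so plumbing rough-in runs day 11 to 11 + 10 = day 21.
Drywall waits on plumbing rough-in (finishes day 21), so the earliest it can start is day 21.

21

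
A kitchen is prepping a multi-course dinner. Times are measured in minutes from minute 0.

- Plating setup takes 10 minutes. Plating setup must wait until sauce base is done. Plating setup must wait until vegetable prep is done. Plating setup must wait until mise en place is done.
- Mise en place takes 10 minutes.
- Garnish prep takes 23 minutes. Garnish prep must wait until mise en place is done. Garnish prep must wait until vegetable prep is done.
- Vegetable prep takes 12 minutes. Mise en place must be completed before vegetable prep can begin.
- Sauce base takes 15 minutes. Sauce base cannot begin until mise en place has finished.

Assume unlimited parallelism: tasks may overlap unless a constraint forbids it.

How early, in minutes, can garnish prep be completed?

Nothing blocks mise en place, so it runs from minute 0 to minute 10.
After mise en place (finishes minute 10), vegetable prep can start at minute 10 and finishes at minute 22.
Garnish prep has to wait for mise en place (finishes minute 10); vegetable prep (finishes minute 22). The latest of these is minute 22, so garnish prep runs minute 22 to 22 + 23 = minute 45.

45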